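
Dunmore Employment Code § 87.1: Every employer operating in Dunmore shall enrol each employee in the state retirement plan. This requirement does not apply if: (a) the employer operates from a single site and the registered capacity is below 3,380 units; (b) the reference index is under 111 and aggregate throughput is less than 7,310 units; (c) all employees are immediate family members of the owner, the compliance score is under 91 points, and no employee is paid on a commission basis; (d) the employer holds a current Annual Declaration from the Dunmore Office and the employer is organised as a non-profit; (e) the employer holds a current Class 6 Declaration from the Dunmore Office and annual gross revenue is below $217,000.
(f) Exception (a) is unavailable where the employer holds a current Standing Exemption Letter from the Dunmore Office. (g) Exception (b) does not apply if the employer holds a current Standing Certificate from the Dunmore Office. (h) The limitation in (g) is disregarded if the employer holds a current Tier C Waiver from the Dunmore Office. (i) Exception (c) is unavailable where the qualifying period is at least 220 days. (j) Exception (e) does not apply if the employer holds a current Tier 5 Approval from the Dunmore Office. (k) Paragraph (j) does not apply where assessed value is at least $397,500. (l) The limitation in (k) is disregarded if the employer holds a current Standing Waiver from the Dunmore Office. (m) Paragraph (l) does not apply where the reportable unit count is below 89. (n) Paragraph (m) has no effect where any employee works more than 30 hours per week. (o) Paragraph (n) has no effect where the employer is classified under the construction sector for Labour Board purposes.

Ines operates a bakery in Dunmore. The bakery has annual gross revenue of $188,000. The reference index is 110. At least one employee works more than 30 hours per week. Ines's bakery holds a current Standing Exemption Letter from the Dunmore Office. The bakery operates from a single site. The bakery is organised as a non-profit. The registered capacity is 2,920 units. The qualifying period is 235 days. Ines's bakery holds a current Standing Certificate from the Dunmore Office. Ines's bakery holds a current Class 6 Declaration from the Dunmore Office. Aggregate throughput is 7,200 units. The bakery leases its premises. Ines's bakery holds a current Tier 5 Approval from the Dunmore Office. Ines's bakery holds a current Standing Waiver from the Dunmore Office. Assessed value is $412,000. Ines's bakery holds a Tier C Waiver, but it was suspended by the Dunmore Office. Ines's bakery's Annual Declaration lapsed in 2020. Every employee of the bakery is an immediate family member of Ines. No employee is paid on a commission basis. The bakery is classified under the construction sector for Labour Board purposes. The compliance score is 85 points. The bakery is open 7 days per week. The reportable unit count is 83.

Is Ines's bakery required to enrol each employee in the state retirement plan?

Exception (a): the employer operates from a single site; the registered capacity is 2,920 units, below the 3,380 units limit — every condition holds. But: (f) applies — a current Standing Exemption Letter is held. So (a) is unavailable.
Exception (b): the reference index is 110, under the 111 limit; aggregate throughput is 7,200 units, less than the 7,310 units limit — every condition holds. But: (g) applies — a current Standing Certificate is held. (h) is not triggered (no current Tier C Waiver is held), so (g) stands. So (b) is unavailable.
All of (c)'s requirements are met (every employee is an immediate family member; the compliance score is 85 points, under the 91 points limit; no employee is paid on commission). However, paragraph (i) must be considered: (i) operates against (c): the qualifying period is 235 days, meeting the 220 days threshold. (c) is therefore removed.
Exception (d) fails — there is no Annual Declaration in force.
Exception (e)'s conditions are all satisfied: a current Class 6 Declaration is held; annual gross revenue is $188,000, below the $217,000 limit. Considering the limiting provisions: (j) is engaged (a current Tier 5 Approval is held), but is set aside by (k): (k) is engaged — assessed value is $412,000, meeting the $397,500 threshold. (l) applies (a current Standing Waiver is held), but is itself disapplied by (m): (m) is triggered — the reportable unit count is 83, below the 89 limit. (n) is engaged (at least one employee exceeds 30 hours/week), but is overridden by (o): (o) operates — the bakery is classified under the construction sector. So (e) applies.

No — exception (e) applies; Ines's bakery is not required to enrol each employee in the state retirement plan.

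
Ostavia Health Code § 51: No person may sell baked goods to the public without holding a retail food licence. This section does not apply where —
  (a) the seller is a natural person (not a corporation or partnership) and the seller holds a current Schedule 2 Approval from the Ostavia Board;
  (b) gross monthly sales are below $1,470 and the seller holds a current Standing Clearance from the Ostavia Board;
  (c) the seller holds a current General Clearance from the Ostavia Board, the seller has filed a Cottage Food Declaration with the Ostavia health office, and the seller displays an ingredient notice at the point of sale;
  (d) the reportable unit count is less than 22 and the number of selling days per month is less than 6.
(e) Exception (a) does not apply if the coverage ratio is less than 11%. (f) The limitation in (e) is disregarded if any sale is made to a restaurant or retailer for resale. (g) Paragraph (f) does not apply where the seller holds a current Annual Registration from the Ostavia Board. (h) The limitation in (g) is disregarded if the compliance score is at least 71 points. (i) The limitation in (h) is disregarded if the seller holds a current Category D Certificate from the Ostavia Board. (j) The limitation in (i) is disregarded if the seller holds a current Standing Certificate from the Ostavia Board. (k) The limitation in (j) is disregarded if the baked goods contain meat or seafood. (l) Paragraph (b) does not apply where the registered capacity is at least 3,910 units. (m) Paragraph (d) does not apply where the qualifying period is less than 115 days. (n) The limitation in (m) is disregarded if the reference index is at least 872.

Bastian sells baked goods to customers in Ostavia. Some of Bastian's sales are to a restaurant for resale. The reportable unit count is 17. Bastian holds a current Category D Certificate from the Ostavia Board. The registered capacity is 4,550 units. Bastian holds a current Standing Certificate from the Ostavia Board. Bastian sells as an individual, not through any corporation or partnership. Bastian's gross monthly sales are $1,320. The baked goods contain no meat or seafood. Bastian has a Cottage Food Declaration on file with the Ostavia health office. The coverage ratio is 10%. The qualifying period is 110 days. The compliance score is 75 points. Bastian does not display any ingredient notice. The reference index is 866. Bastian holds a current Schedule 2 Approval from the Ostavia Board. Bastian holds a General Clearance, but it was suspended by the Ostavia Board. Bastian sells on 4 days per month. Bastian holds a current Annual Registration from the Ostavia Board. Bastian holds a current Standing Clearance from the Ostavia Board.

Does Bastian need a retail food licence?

All of (a)'s requirements are met (the seller is a natural person; a current Schedule 2 Approval is held). As to paragraphs (e)–(k): (e) is engaged (the coverage ratio is 10%, less than the 11% limit), but is itself disapplied by (f): (f) operates against (e): some sales are to a restaurant for resale. (g) would limit (f) — a current Annual Registration is held — but (h) sets (g) aside: (h) is engaged — the compliance score is 75 points, meeting the 71 points threshold. (i) would limit (h) — a current Category D Certificate is held — but (j) sets (i) aside: (j) operates against (i): a current Standing Certificate is held. (k), which would lift (j), does not operate here — the baked goods contain no meat or seafood. So (a) applies.
All of (b)'s requirements are met (gross monthly sales are $1,320, below the $1,470 limit; a current Standing Clearance is held). Turning to paragraph (l): (l) operates against (b): the registered capacity is 4,550 units, meeting the 3,910 units threshold. (b) is therefore removed.
Exception (c) does not apply: no current General Clearance is held.
Exception (d)'s conditions are all satisfied: the reportable unit count is 17, less than the 22 limit; the number of selling days per month is 4, less than the 6 limit. But applying paragraphs (m)–(n): (m) operates against (d): the qualifying period is 110 days, less than the 115 days limit. (n) does not operate here (the reference index is 866, short of 872), so (m) stands. So (d) is unavailable.

No — exception (a) applies; Bastian is not required to hold a retail food licence.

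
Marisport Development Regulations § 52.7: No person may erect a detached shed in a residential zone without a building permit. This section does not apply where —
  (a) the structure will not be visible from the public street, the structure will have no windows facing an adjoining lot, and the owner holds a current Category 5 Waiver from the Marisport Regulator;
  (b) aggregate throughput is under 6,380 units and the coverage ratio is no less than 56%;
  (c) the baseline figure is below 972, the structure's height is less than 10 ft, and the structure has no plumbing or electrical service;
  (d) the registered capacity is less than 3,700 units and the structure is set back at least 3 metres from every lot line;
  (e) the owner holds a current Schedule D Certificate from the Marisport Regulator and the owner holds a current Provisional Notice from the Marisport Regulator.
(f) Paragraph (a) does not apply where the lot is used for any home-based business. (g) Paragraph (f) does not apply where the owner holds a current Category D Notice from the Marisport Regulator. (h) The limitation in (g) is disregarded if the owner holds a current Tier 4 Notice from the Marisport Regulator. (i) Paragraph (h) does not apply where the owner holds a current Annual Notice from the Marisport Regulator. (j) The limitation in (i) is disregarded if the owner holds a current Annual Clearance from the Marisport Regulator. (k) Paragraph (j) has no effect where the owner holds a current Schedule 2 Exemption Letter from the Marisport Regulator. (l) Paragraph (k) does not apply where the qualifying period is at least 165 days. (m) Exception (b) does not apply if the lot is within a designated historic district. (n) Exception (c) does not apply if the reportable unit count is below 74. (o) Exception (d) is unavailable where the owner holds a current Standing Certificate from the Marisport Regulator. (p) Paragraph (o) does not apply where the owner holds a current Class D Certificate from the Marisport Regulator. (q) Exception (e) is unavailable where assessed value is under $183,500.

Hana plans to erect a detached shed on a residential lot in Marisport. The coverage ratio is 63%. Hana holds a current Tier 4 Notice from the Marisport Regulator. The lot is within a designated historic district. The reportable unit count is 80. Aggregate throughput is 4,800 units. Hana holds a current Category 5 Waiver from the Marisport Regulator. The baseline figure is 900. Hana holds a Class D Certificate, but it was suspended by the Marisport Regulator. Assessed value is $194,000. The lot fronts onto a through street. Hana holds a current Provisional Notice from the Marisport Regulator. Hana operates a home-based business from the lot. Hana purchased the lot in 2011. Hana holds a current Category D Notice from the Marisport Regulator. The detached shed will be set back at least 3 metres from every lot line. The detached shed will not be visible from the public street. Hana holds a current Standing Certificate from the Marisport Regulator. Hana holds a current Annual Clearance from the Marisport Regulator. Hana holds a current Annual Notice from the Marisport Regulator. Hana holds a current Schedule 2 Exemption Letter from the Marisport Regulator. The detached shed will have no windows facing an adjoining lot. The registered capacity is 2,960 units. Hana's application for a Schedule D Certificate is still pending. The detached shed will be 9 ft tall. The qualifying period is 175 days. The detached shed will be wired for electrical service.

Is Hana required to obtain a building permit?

Yes — Hana must obtain a building permit.

All of (a)'s requirements are met (the structure will not be visible from the street; no windows face an adjoining lot; a current Category 5 Waiver is held). However, paragraphs (f)–(l) must be considered: (f) operates against (a): a home-based business operates on the lot. (g) would limit (f) — a current Category D Notice is held — but (h) sets (g) aside: (h) operates — a current Tier 4 Notice is held. (i) is engaged (a current Annual Notice is held), but is displaced by (j): (j) is triggered — a current Annual Clearance is held. (k) would limit (j) — a current Schedule 2 Exemption Letter is held — but (l) sets (k) aside: (l) applies — the qualifying period is 175 days, meeting the 165 days threshold. (a) is therefore removed.
All of (b)'s requirements are met (aggregate throughput is 4,800 units, under the 6,380 units limit; the coverage ratio is 63%, meeting the 56% threshold). But: (m) operates against (b): the lot is in a historic district. (b) is therefore removed.
Exception (c) does not apply: electrical service is planned.
Exception (d) is satisfied on its face — the registered capacity is 2,960 units, less than the 3,700 units limit; the setback is at least 3 m on every side. But: (o) is engaged — a current Standing Certificate is held. (p) does not operate here (no current Class D Certificate is held), so (o) stands. So (d) is unavailable.
Exception (e) fails — there is no Schedule D Certificate in force.
No exception displaces § 52.7.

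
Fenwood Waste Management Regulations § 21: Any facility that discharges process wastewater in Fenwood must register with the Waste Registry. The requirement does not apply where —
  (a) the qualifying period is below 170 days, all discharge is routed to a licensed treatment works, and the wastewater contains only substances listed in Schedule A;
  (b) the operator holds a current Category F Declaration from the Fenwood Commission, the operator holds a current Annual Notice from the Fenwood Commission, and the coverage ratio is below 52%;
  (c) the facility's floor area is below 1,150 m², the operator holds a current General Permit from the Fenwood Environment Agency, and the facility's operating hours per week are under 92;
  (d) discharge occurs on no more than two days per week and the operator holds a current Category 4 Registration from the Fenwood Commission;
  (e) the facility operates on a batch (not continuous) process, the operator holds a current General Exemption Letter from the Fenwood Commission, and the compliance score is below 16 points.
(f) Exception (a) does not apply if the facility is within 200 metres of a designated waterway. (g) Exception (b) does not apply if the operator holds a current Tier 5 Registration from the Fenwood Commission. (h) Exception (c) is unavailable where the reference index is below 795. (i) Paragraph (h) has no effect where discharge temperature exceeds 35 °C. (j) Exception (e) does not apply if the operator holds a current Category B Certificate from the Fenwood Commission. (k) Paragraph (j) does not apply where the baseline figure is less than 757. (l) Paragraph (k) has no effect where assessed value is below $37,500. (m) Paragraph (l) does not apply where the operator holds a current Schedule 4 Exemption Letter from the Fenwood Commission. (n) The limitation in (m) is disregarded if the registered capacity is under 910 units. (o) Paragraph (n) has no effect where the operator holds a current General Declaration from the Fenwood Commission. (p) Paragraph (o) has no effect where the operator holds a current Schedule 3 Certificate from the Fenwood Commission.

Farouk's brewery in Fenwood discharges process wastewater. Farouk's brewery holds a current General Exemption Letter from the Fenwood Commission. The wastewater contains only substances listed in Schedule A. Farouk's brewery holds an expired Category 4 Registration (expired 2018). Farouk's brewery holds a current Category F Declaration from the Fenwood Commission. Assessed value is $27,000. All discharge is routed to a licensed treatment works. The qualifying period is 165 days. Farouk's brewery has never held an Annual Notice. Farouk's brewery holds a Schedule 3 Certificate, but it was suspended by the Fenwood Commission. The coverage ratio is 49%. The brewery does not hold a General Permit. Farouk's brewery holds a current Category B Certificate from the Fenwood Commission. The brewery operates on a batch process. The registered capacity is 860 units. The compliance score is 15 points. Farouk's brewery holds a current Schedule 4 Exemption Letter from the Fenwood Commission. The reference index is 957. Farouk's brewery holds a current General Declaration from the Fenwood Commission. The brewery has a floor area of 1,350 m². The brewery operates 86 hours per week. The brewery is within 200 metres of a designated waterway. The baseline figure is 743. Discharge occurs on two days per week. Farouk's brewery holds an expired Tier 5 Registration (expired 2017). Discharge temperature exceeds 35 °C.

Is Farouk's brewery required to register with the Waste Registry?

Exception (a)'s conditions are all satisfied: the qualifying period is 165 days, below the 170 days limit; discharge is routed to a licensed treatment works; the wastewater is Schedule-A-only. But applying paragraph (f): (f) operates against (a): the brewery is within 200 m of a designated waterway. Exception (a) does not apply.
Exception (b) does not apply: there is no Annual Notice in force.
Exception (c) fails — the facility's floor area is 1,350 m², not below 1,150 m².
Exception (d) requires that the operator holds a current Category 4 Registration from the Fenwood Commission; but there is no Category 4 Registration in force, so (d) is unavailable.
All of (e)'s requirements are met (the facility operates on a batch process; a current General Exemption Letter is held; the compliance score is 15 points, below the 16 points limit). Considering the limiting provisions: (j) is engaged (a current Category B Certificate is held), but is set aside by (k): (k) operates against (j): the baseline figure is 743, less than the 757 limit. (l) applies (assessed value is $27,000, below the $37,500 limit), but is set aside by (m): (m) is engaged — a current Schedule 4 Exemption Letter is held. (n) is engaged (the registered capacity is 860 units, under the 910 units limit), but is displaced by (o): (o) applies — a current General Declaration is held. (p), which would lift (o), is not triggered — there is no Schedule 3 Certificate in force. (e) remains available.

No — exception (e) applies; Farouk's brewery is not required to register with the Waste Registry.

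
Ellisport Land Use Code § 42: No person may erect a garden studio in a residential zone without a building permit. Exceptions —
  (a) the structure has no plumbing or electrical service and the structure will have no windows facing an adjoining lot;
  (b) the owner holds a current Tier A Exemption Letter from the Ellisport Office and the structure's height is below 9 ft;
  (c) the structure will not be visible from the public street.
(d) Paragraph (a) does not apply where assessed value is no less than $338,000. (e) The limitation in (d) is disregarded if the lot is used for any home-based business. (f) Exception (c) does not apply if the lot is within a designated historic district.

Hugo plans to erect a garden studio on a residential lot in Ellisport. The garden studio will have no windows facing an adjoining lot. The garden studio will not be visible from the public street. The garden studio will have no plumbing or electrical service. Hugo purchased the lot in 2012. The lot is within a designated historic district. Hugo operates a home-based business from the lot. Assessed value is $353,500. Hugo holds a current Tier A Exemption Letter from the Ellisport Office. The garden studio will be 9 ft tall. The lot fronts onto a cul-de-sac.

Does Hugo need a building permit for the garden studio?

No — exception (a) applies; Hugo does not need a building permit.

Exception (a): there is no plumbing or electrical service; no windows face an adjoining lot — every condition holds. Considering the limiting provisions: (d) is triggered (assessed value is $353,500, meeting the $338,000 threshold), but is overridden by (e): (e) applies — a home-based business operates on the lot. (a) remains available.
Exception (b) fails — the structure's height is 9 ft, not below 9 ft.
All of (c)'s requirements are met (the structure will not be visible from the street). However, paragraph (f) must be considered: (f) operates against (c): the lot is in a historic district. Exception (c) does not apply.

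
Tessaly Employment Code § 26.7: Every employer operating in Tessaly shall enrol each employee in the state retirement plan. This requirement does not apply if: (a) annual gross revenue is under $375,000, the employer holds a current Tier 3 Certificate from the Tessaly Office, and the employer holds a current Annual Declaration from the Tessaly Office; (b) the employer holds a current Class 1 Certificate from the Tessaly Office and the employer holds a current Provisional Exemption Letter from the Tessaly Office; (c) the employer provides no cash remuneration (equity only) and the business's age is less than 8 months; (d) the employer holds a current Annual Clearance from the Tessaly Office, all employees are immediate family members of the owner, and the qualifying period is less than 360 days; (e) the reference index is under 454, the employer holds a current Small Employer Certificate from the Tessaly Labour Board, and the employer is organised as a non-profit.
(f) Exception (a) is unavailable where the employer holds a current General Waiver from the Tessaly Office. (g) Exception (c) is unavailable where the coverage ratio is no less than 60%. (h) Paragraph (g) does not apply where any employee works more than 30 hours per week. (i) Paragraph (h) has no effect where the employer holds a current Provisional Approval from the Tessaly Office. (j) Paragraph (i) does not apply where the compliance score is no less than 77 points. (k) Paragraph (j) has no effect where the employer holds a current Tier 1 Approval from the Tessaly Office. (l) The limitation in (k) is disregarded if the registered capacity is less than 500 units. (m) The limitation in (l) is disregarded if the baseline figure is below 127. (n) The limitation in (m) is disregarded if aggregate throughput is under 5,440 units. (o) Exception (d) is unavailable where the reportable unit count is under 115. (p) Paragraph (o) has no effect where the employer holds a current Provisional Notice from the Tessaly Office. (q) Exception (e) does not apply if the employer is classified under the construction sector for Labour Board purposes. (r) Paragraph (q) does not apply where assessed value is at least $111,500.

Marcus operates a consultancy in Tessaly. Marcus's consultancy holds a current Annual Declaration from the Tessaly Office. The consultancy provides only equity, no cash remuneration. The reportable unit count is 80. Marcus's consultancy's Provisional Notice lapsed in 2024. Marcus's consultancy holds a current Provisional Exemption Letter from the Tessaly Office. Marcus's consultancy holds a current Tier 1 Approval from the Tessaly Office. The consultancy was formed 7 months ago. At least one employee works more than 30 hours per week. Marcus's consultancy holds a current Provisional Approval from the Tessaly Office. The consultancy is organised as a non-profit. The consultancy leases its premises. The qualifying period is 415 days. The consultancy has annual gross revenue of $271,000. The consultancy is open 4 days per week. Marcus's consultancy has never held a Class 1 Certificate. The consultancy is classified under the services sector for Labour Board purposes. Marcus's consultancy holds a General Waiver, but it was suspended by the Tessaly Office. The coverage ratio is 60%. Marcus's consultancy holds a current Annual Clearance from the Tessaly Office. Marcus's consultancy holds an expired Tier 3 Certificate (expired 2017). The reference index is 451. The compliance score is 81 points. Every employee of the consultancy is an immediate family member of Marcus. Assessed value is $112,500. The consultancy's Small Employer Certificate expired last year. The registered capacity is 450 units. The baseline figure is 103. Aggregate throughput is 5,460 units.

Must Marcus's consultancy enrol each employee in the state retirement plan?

Exception (a) does not apply: the Tier 3 Certificate is not current.
Exception (b) fails — the Class 1 Certificate is not current.
Exception (c) is satisfied on its face — remuneration is equity-only; the business's age is 7 months, less than the 8 months limit. Turning to paragraphs (g)–(n): (g) applies — the coverage ratio is 60%, meeting the 60% threshold. (h) would limit (g) — at least one employee exceeds 30 hours/week — but (i) sets (h) aside: (i) operates against (h): a current Provisional Approval is held. (j) is engaged (the compliance score is 81 points, meeting the 77 points threshold), but is itself disapplied by (k): (k) is engaged — a current Tier 1 Approval is held. (l) would limit (k) — the registered capacity is 450 units, less than the 500 units limit — but (m) sets (l) aside: (m) applies — the baseline figure is 103, below the 127 limit. (n), which would lift (m), does not operate here — aggregate throughput is 5,460 units, not under 5,440 units. (c) is therefore removed.
Exception (d) requires that the qualifying period is less than 360 days; but the qualifying period is 415 days, not less than 360 days, so (d) is unavailable.
Exception (e) requires that the employer holds a current Small Employer Certificate from the Tessaly Labour Board; but the Small Employer Certificate has expired, so (e) is unavailable.
No exception applies. The general rule governs.

Yes — Marcus's consultancy must enrol each employee in the state retirement plan.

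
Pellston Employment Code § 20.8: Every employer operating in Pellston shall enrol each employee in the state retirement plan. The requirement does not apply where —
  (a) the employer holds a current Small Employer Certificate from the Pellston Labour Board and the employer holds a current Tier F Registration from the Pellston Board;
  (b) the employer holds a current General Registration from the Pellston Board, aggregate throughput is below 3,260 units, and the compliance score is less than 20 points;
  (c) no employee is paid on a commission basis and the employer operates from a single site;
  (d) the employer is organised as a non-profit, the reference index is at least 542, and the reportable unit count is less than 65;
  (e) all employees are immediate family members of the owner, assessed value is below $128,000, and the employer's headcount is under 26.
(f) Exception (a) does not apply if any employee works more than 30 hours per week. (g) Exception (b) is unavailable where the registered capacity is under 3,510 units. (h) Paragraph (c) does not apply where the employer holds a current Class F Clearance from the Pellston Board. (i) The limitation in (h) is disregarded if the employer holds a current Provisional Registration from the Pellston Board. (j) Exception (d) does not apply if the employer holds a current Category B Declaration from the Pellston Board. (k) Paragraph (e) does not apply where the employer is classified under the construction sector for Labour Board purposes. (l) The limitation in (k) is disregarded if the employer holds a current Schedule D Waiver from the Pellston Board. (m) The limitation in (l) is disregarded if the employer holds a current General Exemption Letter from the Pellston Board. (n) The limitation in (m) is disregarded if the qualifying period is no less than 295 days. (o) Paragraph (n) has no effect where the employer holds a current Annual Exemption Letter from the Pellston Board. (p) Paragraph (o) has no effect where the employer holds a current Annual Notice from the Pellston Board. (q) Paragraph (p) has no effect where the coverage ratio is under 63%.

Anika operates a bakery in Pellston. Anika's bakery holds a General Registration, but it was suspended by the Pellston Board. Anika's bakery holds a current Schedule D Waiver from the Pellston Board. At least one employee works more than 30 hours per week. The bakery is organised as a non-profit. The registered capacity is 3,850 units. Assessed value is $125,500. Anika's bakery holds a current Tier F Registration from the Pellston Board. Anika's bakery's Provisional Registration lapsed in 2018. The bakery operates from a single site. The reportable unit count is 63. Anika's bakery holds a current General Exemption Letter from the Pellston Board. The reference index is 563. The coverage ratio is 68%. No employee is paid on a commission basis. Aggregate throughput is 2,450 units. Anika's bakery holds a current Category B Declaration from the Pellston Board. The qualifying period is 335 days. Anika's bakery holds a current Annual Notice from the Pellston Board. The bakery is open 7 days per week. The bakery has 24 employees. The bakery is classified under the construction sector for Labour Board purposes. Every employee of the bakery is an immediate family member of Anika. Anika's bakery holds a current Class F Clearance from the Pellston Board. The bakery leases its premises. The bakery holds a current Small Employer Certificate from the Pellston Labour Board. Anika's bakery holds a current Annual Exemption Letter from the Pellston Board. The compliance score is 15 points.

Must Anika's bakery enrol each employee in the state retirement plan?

Exception (a): a current Small Employer Certificate is held; a current Tier F Registration is held — every condition holds. But: (f) is triggered — at least one employee exceeds 30 hours/week. So (a) is unavailable.
Exception (b) does not apply: no current General Registration is held.
Exception (c): no employee is paid on commission; the employer operates from a single site — every condition holds. But applying paragraphs (h)–(i): (h) operates against (c): a current Class F Clearance is held. (i), which would lift (h), is not engaged — the Provisional Registration is not current. Exception (c) does not apply.
Exception (d)'s conditions are all satisfied: the employer is a non-profit; the reference index is 563, meeting the 542 threshold; the reportable unit count is 63, less than the 65 limit. Turning to paragraph (j): (j) operates — a current Category B Declaration is held. So (d) is unavailable.
All of (e)'s requirements are met (every employee is an immediate family member; assessed value is $125,500, below the $128,000 limit; the employer's headcount is 24, under the 26 limit). Applying paragraphs (k)–(q): (k) is triggered (the bakery is classified under the construction sector), but is itself disapplied by (l): (l) is triggered — a current Schedule D Waiver is held. (m) would limit (l) — a current General Exemption Letter is held — but (n) sets (m) aside: (n) operates — the qualifying period is 335 days, meeting the 295 days threshold. (o) would limit (n) — a current Annual Exemption Letter is held — but (p) sets (o) aside: (p) is engaged — a current Annual Notice is held. (q) is inapplicable (the coverage ratio is 68%, not under 63%), so (p) stands. Exception (e) stands.

No — exception (e) applies; Anika's bakery is not required to enrol each employee in the state retirement plan.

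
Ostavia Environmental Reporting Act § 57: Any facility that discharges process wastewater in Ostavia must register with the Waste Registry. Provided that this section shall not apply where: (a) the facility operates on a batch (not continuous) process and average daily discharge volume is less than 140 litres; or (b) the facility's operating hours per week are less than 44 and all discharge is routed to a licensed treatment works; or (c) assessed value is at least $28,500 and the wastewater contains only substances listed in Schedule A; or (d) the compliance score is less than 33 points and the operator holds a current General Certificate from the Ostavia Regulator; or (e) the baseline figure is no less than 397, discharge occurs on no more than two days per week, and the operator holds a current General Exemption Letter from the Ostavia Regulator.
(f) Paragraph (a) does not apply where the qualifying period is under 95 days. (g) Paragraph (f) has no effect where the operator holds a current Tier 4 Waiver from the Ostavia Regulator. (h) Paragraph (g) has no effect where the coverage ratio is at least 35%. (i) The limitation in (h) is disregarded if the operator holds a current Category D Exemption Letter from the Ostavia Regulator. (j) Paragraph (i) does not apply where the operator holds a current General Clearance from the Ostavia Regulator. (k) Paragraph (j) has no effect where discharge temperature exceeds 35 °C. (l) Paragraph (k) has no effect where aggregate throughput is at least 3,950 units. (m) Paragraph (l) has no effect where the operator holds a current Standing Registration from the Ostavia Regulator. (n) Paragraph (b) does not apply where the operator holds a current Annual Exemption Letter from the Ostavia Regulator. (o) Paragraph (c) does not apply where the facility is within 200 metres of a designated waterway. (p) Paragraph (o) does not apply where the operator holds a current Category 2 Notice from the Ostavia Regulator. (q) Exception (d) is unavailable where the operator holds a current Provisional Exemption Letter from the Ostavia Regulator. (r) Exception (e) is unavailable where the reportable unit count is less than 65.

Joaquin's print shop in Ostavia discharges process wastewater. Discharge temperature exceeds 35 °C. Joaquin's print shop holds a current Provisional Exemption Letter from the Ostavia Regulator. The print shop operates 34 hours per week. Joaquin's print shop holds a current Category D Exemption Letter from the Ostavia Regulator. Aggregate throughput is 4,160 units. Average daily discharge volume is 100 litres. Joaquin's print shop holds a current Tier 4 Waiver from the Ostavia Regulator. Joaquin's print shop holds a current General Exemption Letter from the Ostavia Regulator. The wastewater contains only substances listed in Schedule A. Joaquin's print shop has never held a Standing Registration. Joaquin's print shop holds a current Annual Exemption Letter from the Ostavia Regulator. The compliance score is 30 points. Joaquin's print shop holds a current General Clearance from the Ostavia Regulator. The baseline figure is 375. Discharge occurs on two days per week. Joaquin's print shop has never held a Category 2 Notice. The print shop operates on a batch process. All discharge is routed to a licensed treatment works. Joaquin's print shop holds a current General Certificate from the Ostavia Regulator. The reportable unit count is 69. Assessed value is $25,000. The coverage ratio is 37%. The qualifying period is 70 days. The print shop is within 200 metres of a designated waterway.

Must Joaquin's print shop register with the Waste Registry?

Exception (a) is satisfied on its face — the facility operates on a batch process; average daily discharge volume is 100 litres, less than the 140 litres limit. However, paragraphs (f)–(m) must be considered: (f) is engaged — the qualifying period is 70 days, under the 95 days limit. (g) would limit (f) — a current Tier 4 Waiver is held — but (h) sets (g) aside: (h) applies — the coverage ratio is 37%, meeting the 35% threshold. (i) is triggered (a current Category D Exemption Letter is held), but is overridden by (j): (j) operates — a current General Clearance is held. (k) would limit (j) — discharge temperature exceeds 35 °C — but (l) sets (k) aside: (l) operates against (k): aggregate throughput is 4,160 units, meeting the 3,950 units threshold. (m) is not engaged (the Standing Registration is not current), so (l) stands. (a) is therefore removed.
Exception (b)'s conditions are all satisfied: the facility's operating hours per week are 34, less than the 44 limit; discharge is routed to a licensed treatment works. But: (n) operates against (b): a current Annual Exemption Letter is held. Exception (b) does not apply.
Exception (c) requires that assessed value is at least $28,500; but assessed value is $25,000, short of $28,500, so (c) is unavailable.
All of (d)'s requirements are met (the compliance score is 30 points, less than the 33 points limit; a current General Certificate is held). Turning to paragraph (q): (q) operates against (d): a current Provisional Exemption Letter is held. (d) is therefore removed.
Exception (e) does not apply: the baseline figure is 375, short of 397.
Every exception is unavailable, so the rule governs.

Yes — Joaquin's print shop must register with the Waste Registry.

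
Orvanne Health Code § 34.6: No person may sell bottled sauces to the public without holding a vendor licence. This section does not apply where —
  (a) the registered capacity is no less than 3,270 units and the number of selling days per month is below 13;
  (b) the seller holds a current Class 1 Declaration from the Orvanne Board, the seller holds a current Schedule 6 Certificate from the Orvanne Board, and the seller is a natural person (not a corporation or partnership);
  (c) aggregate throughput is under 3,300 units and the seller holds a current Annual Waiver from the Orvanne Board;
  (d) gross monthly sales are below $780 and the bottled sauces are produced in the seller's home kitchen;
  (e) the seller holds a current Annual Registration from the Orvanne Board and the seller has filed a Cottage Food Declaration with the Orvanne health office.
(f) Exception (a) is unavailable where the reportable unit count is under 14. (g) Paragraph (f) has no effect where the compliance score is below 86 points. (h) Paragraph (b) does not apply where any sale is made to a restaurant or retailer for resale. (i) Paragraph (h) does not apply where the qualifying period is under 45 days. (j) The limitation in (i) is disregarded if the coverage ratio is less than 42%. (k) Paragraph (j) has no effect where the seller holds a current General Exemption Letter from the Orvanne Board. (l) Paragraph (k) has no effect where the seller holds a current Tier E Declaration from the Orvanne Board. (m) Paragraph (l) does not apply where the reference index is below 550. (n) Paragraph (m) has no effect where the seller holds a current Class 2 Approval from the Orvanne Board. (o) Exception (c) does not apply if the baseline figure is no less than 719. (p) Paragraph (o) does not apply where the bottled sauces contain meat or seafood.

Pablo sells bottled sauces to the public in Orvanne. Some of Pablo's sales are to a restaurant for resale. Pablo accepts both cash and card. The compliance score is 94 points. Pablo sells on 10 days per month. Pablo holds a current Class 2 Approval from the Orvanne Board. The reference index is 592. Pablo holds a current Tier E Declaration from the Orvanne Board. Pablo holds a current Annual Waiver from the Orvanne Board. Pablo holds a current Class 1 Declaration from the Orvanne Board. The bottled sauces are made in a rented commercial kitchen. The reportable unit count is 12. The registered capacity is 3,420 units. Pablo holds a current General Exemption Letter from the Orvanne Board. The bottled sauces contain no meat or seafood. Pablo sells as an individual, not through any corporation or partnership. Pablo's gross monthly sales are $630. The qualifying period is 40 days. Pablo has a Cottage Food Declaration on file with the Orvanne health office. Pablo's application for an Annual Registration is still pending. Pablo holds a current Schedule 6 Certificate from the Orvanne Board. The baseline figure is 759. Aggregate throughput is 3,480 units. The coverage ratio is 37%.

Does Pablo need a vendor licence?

Yes — Pablo must hold a vendor licence.

Exception (a): the registered capacity is 3,420 units, meeting the 3,270 units threshold; the number of selling days per month is 10, below the 13 limit — every condition holds. But: (f) operates against (a): the reportable unit count is 12, under the 14 limit. (g) is inapplicable (the compliance score is 94 points, not below 86 points), so (f) stands. So (a) is unavailable.
Exception (b)'s conditions are all satisfied: a current Class 1 Declaration is held; a current Schedule 6 Certificate is held; the seller is a natural person. However, paragraphs (h)–(n) must be considered: (h) is engaged — some sales are to a restaurant for resale. (i) would limit (h) — the qualifying period is 40 days, under the 45 days limit — but (j) sets (i) aside: (j) is triggered — the coverage ratio is 37%, less than the 42% limit. (k) would limit (j) — a current General Exemption Letter is held — but (l) sets (k) aside: (l) is triggered — a current Tier E Declaration is held. (m) is not triggered (the reference index is 592, not below 550), so (l) stands. Exception (b) does not apply.
Exception (c) requires that aggregate throughput is under 3,300 units; but aggregate throughput is 3,480 units, not under 3,300 units, so (c) is unavailable.
Exception (d) does not apply: the bottled sauces are made in a commercial kitchen, not a home kitchen.
Exception (e) requires that the seller holds a current Annual Registration from the Orvanne Board; but the Annual Registration is not current, so (e) is unavailable.
No exception is made out. Pablo falls within the general rule.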